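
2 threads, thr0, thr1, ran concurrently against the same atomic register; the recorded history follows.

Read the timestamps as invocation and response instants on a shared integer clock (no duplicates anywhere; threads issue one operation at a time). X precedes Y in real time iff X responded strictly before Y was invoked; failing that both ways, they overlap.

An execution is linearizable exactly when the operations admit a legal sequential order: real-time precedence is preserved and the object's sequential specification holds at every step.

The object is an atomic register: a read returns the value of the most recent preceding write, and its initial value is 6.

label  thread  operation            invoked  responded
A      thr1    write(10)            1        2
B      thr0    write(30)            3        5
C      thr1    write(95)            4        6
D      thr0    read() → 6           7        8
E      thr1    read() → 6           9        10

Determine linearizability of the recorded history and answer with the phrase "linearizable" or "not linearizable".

not linearizable

through event 7 a valid linearization exists; event 8 (D responding at time 8) ends that
all 2 real-time-respecting orders fail — 4 completed atomic register operations, no legal replay
for example A, B, C, D fails at step 4: D read() → 6 is not legal there
for example A, C, B, D fails at step 4: D read() → 6 is not legal there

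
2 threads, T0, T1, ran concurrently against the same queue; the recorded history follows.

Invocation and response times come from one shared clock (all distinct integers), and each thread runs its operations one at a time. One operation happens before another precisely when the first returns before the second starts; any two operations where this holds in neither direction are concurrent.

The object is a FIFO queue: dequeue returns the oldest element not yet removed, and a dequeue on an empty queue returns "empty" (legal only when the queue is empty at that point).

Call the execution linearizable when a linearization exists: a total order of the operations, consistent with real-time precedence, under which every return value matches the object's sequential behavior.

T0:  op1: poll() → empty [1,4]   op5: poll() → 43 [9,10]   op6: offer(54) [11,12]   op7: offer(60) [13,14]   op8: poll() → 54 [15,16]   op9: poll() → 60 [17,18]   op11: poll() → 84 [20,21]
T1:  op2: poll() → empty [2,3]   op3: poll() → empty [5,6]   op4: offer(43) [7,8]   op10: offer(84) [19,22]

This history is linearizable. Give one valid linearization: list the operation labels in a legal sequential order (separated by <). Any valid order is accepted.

1. op1 poll() → empty, leaving queue <>
2. op2 poll() → empty, leaving queue <>
3. op3 poll() → empty, leaving queue <>
4. op4 offer(43), leaving queue <43>
5. op5 poll() → 43, leaving queue <>
6. op6 offer(54), leaving queue <54>
7. op7 offer(60), leaving queue <54,60>
8. op8 poll() → 54, leaving queue <60>
9. op9 poll() → 60, leaving queue <>
10. op10 offer(84), leaving queue <84>
11. op11 poll() → 84, leaving queue <>

op1 < op2 < op3 < op4 < op5 < op6 < op7 < op8 < op9 < op10 < op11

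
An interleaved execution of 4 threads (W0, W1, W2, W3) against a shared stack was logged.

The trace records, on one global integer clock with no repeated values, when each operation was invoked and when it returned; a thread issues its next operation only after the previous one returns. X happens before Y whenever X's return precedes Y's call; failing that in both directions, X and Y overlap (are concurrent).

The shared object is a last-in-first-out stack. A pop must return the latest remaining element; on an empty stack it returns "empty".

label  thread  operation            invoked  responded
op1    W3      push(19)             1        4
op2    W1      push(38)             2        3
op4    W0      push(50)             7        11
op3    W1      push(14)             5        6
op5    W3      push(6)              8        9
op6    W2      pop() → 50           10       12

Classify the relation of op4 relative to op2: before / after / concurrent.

after

op4 spans [7,11], op2 spans [2,3]
resp(op2)=3 < inv(op4)=7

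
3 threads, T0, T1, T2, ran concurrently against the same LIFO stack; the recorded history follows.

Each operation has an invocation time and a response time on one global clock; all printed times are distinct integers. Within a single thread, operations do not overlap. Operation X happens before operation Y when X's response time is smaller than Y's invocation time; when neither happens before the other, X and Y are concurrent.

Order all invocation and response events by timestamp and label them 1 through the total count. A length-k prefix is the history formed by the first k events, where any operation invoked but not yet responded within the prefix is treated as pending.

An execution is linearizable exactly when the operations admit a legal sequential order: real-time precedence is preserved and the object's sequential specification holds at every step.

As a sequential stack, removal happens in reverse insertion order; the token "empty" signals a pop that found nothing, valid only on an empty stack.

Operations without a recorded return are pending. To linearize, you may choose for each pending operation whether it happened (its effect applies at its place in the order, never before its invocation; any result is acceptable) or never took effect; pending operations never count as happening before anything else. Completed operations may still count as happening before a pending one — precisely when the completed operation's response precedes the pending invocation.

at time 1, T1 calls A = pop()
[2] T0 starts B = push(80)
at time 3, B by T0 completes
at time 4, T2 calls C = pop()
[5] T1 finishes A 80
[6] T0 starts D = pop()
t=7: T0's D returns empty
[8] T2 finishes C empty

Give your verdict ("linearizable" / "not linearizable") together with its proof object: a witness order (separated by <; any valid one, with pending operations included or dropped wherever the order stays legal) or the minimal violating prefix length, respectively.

linearizable — witness: B < A < C < D

after step 1 (B push(80)): stack <80>
after step 2 (A pop() → 80): stack <>
after step 3 (C pop() → empty): stack <>
after step 4 (D pop() → empty): stack <>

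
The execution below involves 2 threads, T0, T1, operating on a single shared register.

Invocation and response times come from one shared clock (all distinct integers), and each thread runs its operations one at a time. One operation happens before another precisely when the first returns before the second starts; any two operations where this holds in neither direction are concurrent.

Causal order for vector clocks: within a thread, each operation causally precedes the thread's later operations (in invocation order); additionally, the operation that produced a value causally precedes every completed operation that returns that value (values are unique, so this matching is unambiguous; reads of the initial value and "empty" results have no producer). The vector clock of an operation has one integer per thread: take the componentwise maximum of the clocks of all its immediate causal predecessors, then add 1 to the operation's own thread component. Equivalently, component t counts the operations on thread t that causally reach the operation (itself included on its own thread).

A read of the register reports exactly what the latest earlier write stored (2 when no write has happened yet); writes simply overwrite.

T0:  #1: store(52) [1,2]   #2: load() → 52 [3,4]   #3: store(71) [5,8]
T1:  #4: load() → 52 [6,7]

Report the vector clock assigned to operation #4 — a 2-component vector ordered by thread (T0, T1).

(1, 1)

VC(#1, invoked at 1): no causal predecessors; +1 on T0 → (1, 0)
#4 (invocation 6): componentwise max over VC(#1)=(1, 0), +1 at T1, giving (1, 1)
#2 (invocation 3): componentwise max over VC(#1)=(1, 0), +1 at T0, giving (2, 0)
#3 (invocation 5): componentwise max over VC(#2)=(2, 0), +1 at T0, giving (3, 0)
target: VC(#4) = (1, 1)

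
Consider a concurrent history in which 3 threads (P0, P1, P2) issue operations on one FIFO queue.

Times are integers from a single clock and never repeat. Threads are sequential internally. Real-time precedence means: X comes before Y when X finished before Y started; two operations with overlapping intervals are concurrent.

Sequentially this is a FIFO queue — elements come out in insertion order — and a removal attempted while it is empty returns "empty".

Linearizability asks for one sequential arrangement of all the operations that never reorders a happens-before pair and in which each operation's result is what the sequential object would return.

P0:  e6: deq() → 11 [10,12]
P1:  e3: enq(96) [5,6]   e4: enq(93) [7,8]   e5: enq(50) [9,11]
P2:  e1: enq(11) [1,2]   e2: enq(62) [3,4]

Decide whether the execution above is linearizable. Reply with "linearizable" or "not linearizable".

witness order: e1, e2, e3, e4, e5, e6
1. e1 enq(11), leaving queue <11>
2. e2 enq(62), leaving queue <11,62>
3. e3 enq(96), leaving queue <11,62,96>
4. e4 enq(93), leaving queue <11,62,96,93>
5. e5 enq(50), leaving queue <11,62,96,93,50>
6. e6 deq() → 11, leaving queue <62,96,93,50>

linearizable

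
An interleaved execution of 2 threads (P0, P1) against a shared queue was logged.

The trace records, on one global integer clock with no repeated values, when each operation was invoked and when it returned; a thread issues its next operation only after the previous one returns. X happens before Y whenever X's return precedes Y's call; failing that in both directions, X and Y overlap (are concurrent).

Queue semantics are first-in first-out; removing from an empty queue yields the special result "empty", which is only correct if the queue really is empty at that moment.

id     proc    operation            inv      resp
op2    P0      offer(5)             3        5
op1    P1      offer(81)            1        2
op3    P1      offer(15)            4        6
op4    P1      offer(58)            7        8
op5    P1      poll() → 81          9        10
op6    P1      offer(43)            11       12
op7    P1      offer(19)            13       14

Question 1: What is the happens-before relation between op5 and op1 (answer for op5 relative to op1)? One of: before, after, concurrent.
after

op5 spans [9,10], op1 spans [1,2]
resp(op1)=2 < inv(op5)=9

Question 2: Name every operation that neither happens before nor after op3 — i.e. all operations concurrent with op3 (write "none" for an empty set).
op2

op3 spans [4,6]; an op avoiding the whole window 4..6 is ordered, any other is concurrent
op1 [1,2]: before
op2 [3,5]: concurrent
op4 [7,8]: after
op5 [9,10]: after
op6 [11,12]: after
op7 [13,14]: after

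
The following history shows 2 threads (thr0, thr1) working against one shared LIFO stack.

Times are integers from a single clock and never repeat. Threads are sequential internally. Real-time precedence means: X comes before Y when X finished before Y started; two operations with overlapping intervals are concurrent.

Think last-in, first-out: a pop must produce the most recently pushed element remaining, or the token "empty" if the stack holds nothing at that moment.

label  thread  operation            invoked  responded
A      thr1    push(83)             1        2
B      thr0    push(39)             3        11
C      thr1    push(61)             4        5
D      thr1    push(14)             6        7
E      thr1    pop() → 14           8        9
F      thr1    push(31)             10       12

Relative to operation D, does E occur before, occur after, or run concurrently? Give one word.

E spans [8,9], D spans [6,7]
resp(D)=7 < inv(E)=8

after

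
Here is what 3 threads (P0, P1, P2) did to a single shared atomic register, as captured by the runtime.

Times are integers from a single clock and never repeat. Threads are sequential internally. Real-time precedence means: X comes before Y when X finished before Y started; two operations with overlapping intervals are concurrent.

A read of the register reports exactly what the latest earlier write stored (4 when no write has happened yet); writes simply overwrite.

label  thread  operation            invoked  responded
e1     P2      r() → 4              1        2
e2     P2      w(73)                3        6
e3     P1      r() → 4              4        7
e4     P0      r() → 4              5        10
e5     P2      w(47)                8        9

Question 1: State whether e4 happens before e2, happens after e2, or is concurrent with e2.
concurrent

e4 spans [5,10], e2 spans [3,6]
the intervals overlap in both directions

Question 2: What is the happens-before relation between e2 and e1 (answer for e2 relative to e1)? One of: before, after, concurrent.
after

e2 spans [3,6], e1 spans [1,2]
resp(e1)=2 < inv(e2)=3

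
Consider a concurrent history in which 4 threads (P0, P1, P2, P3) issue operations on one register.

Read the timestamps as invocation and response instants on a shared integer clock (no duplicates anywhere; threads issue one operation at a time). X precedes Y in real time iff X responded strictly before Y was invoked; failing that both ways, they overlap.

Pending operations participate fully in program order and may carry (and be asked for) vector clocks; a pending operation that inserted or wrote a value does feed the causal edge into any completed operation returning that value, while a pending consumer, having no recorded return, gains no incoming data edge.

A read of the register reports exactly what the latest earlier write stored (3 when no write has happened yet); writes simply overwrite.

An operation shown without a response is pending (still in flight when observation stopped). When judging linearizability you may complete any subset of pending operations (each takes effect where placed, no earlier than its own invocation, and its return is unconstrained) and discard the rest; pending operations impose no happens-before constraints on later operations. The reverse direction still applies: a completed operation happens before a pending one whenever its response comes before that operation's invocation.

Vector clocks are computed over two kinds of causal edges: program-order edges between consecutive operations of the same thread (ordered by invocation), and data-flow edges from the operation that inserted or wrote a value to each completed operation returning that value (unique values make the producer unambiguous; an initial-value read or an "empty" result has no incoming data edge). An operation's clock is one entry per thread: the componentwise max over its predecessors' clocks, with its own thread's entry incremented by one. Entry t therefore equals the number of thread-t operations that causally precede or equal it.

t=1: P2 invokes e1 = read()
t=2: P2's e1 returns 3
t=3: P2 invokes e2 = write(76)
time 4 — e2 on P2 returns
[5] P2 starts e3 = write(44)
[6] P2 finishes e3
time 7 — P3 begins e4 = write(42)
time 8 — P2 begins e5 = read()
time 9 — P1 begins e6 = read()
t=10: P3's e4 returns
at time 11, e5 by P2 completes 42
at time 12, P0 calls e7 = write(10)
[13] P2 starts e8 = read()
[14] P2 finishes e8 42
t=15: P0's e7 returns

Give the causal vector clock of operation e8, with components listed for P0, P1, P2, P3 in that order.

no predecessors for e4 (invoked 7): P3 increments from zero → (0, 0, 0, 1)
no predecessors for e1 (invoked 1): P2 increments from zero → (0, 0, 1, 0)
no predecessors for e6 (invoked 9): P1 increments from zero → (0, 1, 0, 0)
no predecessors for e7 (invoked 12): P0 increments from zero → (1, 0, 0, 0)
from VC(e1)=(0, 0, 1, 0), e2 (invoked 3) maxes components and bumps P2 → (0, 0, 2, 0)
from VC(e2)=(0, 0, 2, 0), e3 (invoked 5) maxes components and bumps P2 → (0, 0, 3, 0)
from VC(e3)=(0, 0, 3, 0), VC(e4)=(0, 0, 0, 1), e5 (invoked 8) maxes components and bumps P2 → (0, 0, 4, 1)
from VC(e4)=(0, 0, 0, 1), VC(e5)=(0, 0, 4, 1), e8 (invoked 13) maxes components and bumps P2 → (0, 0, 5, 1)
target: VC(e8) = (0, 0, 5, 1)

(0, 0, 5, 1)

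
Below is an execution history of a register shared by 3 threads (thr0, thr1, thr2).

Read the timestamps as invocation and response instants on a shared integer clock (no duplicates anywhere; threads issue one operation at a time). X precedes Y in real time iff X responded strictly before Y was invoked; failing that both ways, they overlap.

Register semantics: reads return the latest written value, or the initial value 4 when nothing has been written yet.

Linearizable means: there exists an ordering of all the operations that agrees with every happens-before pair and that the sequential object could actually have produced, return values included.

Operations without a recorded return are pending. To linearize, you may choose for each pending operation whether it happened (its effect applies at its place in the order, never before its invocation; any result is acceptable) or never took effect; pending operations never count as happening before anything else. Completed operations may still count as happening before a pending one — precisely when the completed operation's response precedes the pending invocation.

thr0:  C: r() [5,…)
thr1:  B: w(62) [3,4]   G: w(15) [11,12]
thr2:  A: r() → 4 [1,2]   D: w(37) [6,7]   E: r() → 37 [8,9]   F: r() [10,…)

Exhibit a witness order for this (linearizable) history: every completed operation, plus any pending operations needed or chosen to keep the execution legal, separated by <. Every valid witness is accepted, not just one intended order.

A < B < C < D < E < F < G

after step 1 (A r() → 4): value 4
after step 2 (B w(62)): value 62
after step 3 (C r() (pending, included)): value 62
after step 4 (D w(37)): value 37
after step 5 (E r() → 37): value 37
after step 6 (F r() (pending, included)): value 37
after step 7 (G w(15)): value 15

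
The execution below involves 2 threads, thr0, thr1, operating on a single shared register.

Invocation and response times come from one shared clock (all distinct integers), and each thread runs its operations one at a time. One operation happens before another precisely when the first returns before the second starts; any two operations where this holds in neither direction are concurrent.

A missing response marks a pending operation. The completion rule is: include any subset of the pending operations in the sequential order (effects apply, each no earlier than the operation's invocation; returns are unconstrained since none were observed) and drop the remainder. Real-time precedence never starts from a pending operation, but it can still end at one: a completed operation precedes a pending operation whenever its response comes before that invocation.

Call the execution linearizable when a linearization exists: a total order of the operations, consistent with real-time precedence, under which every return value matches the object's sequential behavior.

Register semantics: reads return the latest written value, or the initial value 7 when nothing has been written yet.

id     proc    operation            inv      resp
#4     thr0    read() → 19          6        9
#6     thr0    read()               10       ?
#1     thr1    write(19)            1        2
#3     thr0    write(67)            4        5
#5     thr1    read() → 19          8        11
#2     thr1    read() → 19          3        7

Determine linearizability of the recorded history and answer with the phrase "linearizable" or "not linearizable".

events 1..8 are fine; event 9 — the response of #4 at time 9 — makes the prefix non-linearizable
3 orders of the 4 completed register ops respect real time; none is legal
include/drop combinations of the 1 pending operation (#5) were all tried; none helps
one such order, #1, #2, #3, #4 (pending dropped), breaks at step 4 where #4 read() → 19 is illegal
one such order, #1, #3, #2, #4 (pending dropped), breaks at step 3 where #2 read() → 19 is illegal

not linearizable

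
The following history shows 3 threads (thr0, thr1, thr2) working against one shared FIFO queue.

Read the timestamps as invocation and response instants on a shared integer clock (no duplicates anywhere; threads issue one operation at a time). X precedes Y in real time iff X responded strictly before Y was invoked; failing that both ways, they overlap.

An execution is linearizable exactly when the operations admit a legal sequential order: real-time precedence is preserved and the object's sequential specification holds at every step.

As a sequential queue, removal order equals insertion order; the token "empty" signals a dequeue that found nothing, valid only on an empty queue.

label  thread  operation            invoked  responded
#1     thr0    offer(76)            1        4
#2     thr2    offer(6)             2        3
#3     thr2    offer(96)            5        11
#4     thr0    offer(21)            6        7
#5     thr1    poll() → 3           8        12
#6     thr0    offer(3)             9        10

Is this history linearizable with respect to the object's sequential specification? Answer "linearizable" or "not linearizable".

not linearizable

through event 11 a valid linearization exists; event 12 (#5 responding at time 12) ends that
all 16 real-time-respecting orders fail — 6 completed FIFO queue operations, no legal replay
take #1, #2, #3, #4, #5, #6: step 5 already fails, because #5 poll() → 3 cannot occur there
take #1, #2, #3, #4, #6, #5: step 6 already fails, because #5 poll() → 3 cannot occur there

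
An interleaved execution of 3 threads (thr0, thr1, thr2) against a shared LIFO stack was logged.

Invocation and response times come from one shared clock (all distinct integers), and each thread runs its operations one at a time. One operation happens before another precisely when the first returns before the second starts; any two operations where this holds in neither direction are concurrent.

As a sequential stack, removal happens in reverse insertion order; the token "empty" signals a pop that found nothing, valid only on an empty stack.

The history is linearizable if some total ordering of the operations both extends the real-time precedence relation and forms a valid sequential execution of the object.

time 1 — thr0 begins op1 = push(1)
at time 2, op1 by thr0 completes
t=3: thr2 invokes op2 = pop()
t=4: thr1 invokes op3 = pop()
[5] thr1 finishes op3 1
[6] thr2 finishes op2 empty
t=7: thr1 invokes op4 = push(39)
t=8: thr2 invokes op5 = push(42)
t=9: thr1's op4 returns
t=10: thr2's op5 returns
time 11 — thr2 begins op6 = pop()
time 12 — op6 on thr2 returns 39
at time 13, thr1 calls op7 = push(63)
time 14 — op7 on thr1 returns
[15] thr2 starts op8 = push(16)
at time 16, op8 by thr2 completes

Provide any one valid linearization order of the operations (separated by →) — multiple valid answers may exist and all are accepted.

op1 → op3 → op2 → op5 → op4 → op6 → op7 → op8

1. op1 push(1), leaving stack <1>
2. op3 pop() → 1, leaving stack <>
3. op2 pop() → empty, leaving stack <>
4. op5 push(42), leaving stack <42>
5. op4 push(39), leaving stack <42,39>
6. op6 pop() → 39, leaving stack <42>
7. op7 push(63), leaving stack <42,63>
8. op8 push(16), leaving stack <42,63,16>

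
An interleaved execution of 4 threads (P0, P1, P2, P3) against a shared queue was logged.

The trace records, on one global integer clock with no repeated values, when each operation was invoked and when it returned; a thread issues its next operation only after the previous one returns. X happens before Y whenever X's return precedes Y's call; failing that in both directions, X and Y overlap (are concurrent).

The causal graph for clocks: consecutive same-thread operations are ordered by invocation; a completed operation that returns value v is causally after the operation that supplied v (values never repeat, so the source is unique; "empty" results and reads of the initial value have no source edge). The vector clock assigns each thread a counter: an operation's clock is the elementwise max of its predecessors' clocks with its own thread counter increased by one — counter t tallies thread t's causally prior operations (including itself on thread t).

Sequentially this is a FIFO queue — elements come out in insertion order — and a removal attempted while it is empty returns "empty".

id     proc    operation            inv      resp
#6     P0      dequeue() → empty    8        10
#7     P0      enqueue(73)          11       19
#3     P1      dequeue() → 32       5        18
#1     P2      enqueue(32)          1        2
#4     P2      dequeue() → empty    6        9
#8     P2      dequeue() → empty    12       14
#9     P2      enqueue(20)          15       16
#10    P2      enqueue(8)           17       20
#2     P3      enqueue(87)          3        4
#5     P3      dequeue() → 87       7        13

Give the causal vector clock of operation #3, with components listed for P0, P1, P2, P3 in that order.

(0, 1, 1, 0)

VC(#2, invoked at 3): no causal predecessors; +1 on P3 → (0, 0, 0, 1)
VC(#1, invoked at 1): no causal predecessors; +1 on P2 → (0, 0, 1, 0)
VC(#6, invoked at 8): no causal predecessors; +1 on P0 → (1, 0, 0, 0)
merge at #5 (invoked 7): VC(#2)=(0, 0, 0, 1), own-thread bump on P3 → (0, 0, 0, 2)
merge at #4 (invoked 6): VC(#1)=(0, 0, 1, 0), own-thread bump on P2 → (0, 0, 2, 0)
merge at #3 (invoked 5): VC(#1)=(0, 0, 1, 0), own-thread bump on P1 → (0, 1, 1, 0)
merge at #7 (invoked 11): VC(#6)=(1, 0, 0, 0), own-thread bump on P0 → (2, 0, 0, 0)
merge at #8 (invoked 12): VC(#4)=(0, 0, 2, 0), own-thread bump on P2 → (0, 0, 3, 0)
merge at #9 (invoked 15): VC(#8)=(0, 0, 3, 0), own-thread bump on P2 → (0, 0, 4, 0)
merge at #10 (invoked 17): VC(#9)=(0, 0, 4, 0), own-thread bump on P2 → (0, 0, 5, 0)
target: VC(#3) = (0, 1, 1, 0)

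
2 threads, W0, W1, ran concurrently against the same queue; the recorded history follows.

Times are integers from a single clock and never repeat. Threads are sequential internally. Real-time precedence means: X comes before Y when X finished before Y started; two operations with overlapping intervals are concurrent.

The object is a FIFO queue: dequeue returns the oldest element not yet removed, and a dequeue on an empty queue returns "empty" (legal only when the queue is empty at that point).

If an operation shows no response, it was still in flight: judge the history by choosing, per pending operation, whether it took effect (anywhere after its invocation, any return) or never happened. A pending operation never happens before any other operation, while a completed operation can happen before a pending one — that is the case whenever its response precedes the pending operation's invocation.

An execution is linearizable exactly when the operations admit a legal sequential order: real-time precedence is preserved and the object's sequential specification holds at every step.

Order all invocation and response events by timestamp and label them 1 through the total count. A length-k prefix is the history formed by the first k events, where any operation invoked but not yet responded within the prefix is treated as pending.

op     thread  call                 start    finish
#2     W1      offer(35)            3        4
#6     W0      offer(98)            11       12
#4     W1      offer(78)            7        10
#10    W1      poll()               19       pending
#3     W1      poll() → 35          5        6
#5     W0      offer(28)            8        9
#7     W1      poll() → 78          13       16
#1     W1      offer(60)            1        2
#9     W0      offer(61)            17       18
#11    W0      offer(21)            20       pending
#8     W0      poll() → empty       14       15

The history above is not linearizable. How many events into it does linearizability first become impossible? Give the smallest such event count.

events 1..5 are linearizable, e.g. via #1, #2:
after step 1 (#1 offer(60)): queue <60>
after step 2 (#2 offer(35)): queue <60,35>
with event 6 included (#3 responding at time 6), all real-time-consistent orders fail
sample order #1, #2, #3 stalls at step 3 — #3 poll() → 35 has no legal effect

6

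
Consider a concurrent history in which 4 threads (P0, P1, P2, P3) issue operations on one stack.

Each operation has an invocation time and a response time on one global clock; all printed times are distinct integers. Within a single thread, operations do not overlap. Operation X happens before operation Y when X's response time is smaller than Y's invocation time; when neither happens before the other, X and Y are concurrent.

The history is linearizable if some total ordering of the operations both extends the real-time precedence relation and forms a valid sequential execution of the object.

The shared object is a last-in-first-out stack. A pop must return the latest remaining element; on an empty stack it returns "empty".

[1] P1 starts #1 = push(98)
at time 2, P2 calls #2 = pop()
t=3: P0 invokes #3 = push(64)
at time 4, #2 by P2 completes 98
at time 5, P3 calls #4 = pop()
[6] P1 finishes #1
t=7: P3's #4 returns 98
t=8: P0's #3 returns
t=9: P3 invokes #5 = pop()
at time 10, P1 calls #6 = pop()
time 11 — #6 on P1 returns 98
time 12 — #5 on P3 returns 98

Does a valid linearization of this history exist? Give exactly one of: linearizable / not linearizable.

not linearizable

cut after 6 events: linearizable; cut after 7 events (#4 responds, time 7): not linearizable
real-time-consistent orders of the 3 completed operations: 3 — all fail the stack replay
no escape via the 1 pending operation (#3): every completion choice fails
e.g. #1, #2, #4 (pending dropped): illegal at step 3, since #4 pop() → 98 cannot apply there
e.g. #2, #1, #4 (pending dropped): illegal at step 1, since #2 pop() → 98 cannot apply there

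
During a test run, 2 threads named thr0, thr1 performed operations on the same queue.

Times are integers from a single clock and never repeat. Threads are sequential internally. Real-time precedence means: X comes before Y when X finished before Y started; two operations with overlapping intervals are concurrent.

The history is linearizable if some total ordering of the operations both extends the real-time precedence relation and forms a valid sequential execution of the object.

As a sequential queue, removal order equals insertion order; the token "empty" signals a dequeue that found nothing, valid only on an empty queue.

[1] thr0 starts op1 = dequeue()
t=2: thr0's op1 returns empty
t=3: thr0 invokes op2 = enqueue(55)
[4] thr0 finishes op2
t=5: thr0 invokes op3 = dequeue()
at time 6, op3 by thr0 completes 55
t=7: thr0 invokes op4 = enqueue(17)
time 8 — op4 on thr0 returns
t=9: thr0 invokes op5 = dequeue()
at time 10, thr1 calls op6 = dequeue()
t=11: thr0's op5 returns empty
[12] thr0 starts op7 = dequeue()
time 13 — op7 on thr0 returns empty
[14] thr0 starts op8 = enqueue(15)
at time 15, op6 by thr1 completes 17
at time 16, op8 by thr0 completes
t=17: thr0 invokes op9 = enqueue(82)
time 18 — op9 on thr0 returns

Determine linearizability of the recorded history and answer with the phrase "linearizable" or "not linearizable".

linearizable

one valid linearization: op1, op2, op3, op4, op6, op5, op7, op8, op9
after step 1 (op1 dequeue() → empty): queue <>
after step 2 (op2 enqueue(55)): queue <55>
after step 3 (op3 dequeue() → 55): queue <>
after step 4 (op4 enqueue(17)): queue <17>
after step 5 (op6 dequeue() → 17): queue <>
after step 6 (op5 dequeue() → empty): queue <>
after step 7 (op7 dequeue() → empty): queue <>
after step 8 (op8 enqueue(15)): queue <15>
after step 9 (op9 enqueue(82)): queue <15,82>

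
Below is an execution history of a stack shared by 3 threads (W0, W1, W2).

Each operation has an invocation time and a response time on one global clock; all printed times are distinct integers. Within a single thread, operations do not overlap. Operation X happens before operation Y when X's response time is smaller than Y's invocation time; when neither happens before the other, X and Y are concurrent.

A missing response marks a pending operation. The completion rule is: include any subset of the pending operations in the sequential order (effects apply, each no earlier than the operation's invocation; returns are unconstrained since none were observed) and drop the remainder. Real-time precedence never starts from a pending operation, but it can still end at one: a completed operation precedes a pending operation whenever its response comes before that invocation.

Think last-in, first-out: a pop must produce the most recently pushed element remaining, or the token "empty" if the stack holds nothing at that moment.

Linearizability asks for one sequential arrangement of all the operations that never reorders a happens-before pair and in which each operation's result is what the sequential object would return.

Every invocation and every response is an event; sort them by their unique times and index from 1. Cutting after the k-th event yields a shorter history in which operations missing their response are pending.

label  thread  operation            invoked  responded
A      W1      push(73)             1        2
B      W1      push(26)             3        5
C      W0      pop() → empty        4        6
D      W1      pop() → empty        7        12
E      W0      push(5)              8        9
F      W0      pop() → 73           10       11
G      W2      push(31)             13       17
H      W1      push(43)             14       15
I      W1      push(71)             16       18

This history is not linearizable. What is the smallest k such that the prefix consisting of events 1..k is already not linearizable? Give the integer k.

one valid order for events 1..5 is A, B:
step 1: A push(73) — stack <73>
step 2: B push(26) — stack <73,26>
adding event 6 (C responds at 6) leaves no legal real-time order
take A, B, C: step 3 already fails, because C pop() → empty cannot occur there
take A, C, B: step 2 already fails, because C pop() → empty cannot occur there

6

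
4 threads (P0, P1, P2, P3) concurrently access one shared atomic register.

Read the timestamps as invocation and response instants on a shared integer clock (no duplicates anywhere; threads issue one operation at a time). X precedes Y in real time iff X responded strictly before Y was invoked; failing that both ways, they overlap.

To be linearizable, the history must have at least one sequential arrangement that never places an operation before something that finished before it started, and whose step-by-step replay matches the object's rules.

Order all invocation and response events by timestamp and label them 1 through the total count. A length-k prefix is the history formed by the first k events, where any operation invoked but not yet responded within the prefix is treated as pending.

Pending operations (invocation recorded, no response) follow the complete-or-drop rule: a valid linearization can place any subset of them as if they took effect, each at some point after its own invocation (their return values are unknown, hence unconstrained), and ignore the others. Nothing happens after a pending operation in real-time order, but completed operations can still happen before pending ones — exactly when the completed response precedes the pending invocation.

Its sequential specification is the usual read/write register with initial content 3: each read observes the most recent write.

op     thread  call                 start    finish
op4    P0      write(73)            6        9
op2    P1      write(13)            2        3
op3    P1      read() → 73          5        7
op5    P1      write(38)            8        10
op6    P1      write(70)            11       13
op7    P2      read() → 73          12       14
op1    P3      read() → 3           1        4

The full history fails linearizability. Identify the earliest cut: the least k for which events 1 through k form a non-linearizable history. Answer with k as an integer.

one valid order for events 1..13 is op1, op2, op4, op3, op5, op6:
after step 1 (op1 read() → 3): value 3
after step 2 (op2 write(13)): value 13
after step 3 (op4 write(73)): value 73
after step 4 (op3 read() → 73): value 73
after step 5 (op5 write(38)): value 38
after step 6 (op6 write(70)): value 70
at event 14 (op7's time-14 response) nothing linearizes any more
e.g. op1, op2, op3, op4, op5, op6, op7: illegal at step 3, since op3 read() → 73 cannot apply there
e.g. op1, op2, op3, op4, op5, op7, op6: illegal at step 3, since op3 read() → 73 cannot apply there

14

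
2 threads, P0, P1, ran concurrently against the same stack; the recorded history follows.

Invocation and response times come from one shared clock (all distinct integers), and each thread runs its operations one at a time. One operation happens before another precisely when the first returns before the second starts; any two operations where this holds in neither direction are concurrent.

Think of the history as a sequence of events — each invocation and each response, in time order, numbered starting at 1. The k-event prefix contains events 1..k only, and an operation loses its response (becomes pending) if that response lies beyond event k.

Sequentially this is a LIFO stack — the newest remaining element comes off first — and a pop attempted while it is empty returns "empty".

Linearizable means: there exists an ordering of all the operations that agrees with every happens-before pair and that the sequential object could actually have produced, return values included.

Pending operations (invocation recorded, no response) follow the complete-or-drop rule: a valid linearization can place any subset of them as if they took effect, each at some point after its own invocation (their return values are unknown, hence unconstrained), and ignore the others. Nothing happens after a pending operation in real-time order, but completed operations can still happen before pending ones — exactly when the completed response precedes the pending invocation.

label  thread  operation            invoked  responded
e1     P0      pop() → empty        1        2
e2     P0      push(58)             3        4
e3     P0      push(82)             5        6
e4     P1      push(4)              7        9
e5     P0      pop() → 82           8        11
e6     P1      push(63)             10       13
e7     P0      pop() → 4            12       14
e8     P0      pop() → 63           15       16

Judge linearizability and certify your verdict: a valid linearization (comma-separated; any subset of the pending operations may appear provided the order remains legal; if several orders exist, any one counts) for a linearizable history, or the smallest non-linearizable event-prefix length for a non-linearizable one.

step 1: e1 pop() → empty — stack <>
step 2: e2 push(58) — stack <58>
step 3: e3 push(82) — stack <58,82>
step 4: e5 pop() → 82 — stack <58>
step 5: e4 push(4) — stack <58,4>
step 6: e7 pop() → 4 — stack <58>
step 7: e6 push(63) — stack <58,63>
step 8: e8 pop() → 63 — stack <58>

linearizable — witness: e1, e2, e3, e5, e4, e7, e6, e8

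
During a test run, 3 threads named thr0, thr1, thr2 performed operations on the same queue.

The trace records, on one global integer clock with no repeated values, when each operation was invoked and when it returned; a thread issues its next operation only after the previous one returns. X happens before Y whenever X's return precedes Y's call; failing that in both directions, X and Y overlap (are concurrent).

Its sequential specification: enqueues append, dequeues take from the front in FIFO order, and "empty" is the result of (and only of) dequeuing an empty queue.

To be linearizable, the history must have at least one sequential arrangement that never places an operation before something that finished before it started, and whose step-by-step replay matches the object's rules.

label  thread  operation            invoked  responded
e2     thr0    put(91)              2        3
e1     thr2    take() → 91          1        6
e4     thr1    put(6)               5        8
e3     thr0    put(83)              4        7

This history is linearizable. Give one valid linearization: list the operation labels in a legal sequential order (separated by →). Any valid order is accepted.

step 1: e2 put(91) — queue <91>
step 2: e1 take() → 91 — queue <>
step 3: e3 put(83) — queue <83>
step 4: e4 put(6) — queue <83,6>

e2 → e1 → e3 → e4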